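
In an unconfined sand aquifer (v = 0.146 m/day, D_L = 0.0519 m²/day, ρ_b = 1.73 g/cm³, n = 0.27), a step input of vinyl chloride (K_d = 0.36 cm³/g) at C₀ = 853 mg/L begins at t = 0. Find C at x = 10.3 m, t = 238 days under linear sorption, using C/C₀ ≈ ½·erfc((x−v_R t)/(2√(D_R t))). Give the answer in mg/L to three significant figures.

452 mg/L

Retardation factor R = 1 + ρ_b·K_d/n = 1 + 1.73 × 0.36/0.27 = 3.307.
Sorption retards both mechanisms: v_R = v/R = 0.04415 m/day, D_R = D/R = 0.01569 m²/day.
v_R·t = 0.04415 × 238 = 10.5077 m; 2√(D_R t) = 3.865 m; argument = (10.3 − 10.5077)/3.865 = -0.05374.
C = C₀ × ½·erfc(-0.05374) = 853 × 0.5303 = 452 mg/L.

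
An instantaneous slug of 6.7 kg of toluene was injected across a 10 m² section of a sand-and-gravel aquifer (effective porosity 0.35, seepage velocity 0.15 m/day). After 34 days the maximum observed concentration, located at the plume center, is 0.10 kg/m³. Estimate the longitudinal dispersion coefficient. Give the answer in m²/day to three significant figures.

At the plume center C_max = M/(n_e·A·√(4πDt)), so D = M²/(4πt·(n_e·A·C_max)²).
n_e·A·C_max = 0.35 × 10 × 0.10 = 0.3500 kg/m.
D = 6.7²/(4π × 34 × 0.3500²) = 0.858 m²/day.

0.858 m²/day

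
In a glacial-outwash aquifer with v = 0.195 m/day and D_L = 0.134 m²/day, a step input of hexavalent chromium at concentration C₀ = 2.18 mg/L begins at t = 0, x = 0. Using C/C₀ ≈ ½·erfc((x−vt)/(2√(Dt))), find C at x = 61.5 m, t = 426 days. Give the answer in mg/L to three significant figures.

2.13 mg/L

For a continuous step input, C/C₀ ≈ ½·erfc((x−vt)/(2√(Dt))).
vt = 0.195 × 426 = 83.07 m and 2√(Dt) = 2√(0.134 × 426) = 15.11 m.
Argument (x−vt)/(2√(Dt)) = (61.5 − 83.07)/15.11 = -1.428; ½·erfc(-1.428) = 0.9783.
C = 2.18 × 0.9783 = 2.13 mg/L.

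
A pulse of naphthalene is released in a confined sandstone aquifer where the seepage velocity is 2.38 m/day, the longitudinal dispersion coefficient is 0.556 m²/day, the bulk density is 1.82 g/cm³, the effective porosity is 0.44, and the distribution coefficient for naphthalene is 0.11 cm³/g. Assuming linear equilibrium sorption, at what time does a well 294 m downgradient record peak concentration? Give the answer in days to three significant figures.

Retardation factor R = 1 + ρ_b·K_d/n = 1 + 1.82 × 0.11/0.44 = 1.455.
Sorption retards both mechanisms: v_R = v/R = 1.636 m/day, D_R = D/R = 0.3821 m²/day.
Peak time from v_R²t² + 2D_R t − x² = 0: t = (√(D_R² + v_R²x²) − D_R)/v_R².
√(D_R² + v_R²x²) = √(0.3821² + 1.636² × 294²) = 481.0; v_R² = 2.676.
t = (481.0 − 0.3821)/2.676 = 180 days.

180 days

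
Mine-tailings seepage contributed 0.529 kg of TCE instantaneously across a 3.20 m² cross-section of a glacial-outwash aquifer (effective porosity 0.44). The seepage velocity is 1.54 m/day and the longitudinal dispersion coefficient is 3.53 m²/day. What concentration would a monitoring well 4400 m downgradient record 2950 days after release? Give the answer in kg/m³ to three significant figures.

0.000636 kg/m³

For an instantaneous plane source, C(x,t) = M/(n_e·A·√(4πDt)) · exp(−(x−vt)²/(4Dt)), with n_e·A the pore (flow) area.
Plume center vt = 1.54 × 2950 = 4543 m, so the well at 4400 m is 143 m upgradient of the peak.
√(4πDt) = 361.7 m, giving peak height M/(n_e·A·√(4πDt)) = 0.529/(0.44 × 3.20 × 361.7) = 0.001039 kg/m³.
(x−vt)²/(4Dt) = (-143)²/(4 × 3.53 × 2950) = 0.4909; exp(−0.4909) = 0.6121.
C = 0.001039 × 0.6121 = 0.000636 kg/m³.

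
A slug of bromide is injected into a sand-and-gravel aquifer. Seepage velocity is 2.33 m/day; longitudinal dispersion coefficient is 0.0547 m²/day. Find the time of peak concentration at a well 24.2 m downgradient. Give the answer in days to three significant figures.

10.4 days

For the 1D instantaneous-source solution, setting ∂C/∂t = 0 at fixed x gives v²t² + 2Dt − x² = 0, so t = (√(D² + v²x²) − D)/v².
√(D² + v²x²) = √(0.0547² + 2.33² × 24.2²) = 56.39; v² = 5.4289.
t = (56.39 − 0.0547)/5.4289 = 10.4 days (vs. the pure-advection estimate x/v = 10.4 d).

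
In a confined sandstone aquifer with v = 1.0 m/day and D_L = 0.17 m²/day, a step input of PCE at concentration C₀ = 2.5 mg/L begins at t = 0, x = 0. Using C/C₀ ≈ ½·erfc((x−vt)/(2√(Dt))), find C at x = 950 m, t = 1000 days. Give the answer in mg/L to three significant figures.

For a continuous step input, C/C₀ ≈ ½·erfc((x−vt)/(2√(Dt))).
vt = 1.0 × 1000 = 1000 m and 2√(Dt) = 2√(0.17 × 1000) = 26.08 m.
Argument (x−vt)/(2√(Dt)) = (950 − 1000)/26.08 = -1.917; ½·erfc(-1.917) = 0.9966.
C = 2.5 × 0.9966 = 2.49 mg/L.

2.49 mg/L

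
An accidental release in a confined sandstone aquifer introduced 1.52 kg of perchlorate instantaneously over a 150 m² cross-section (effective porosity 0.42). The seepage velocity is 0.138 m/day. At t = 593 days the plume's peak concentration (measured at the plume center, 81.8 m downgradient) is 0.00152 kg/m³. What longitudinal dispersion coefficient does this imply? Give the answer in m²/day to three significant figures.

0.0338 m²/day

At the plume center C_max = M/(n_e·A·√(4πDt)), so D = M²/(4πt·(n_e·A·C_max)²).
n_e·A·C_max = 0.42 × 150 × 0.00152 = 0.09576 kg/m.
D = 1.52²/(4π × 593 × 0.09576²) = 0.0338 m²/day.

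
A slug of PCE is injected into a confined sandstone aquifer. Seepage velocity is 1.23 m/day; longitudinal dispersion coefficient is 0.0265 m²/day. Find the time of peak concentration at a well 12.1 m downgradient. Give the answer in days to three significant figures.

9.82 days

For the 1D instantaneous-source solution, setting ∂C/∂t = 0 at fixed x gives v²t² + 2Dt − x² = 0, so t = (√(D² + v²x²) − D)/v².
√(D² + v²x²) = √(0.0265² + 1.23² × 12.1²) = 14.88; v² = 1.5129.
t = (14.88 − 0.0265)/1.5129 = 9.82 days (vs. the pure-advection estimate x/v = 9.84 d).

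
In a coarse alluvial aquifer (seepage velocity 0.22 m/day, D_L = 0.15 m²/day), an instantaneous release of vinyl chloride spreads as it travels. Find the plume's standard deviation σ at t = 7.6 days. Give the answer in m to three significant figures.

Dispersive spreading gives a Gaussian with σ² = 2Dt; advection only shifts the center.
σ = √(2 × 0.15 × 7.6) = 1.51 m.

1.51 m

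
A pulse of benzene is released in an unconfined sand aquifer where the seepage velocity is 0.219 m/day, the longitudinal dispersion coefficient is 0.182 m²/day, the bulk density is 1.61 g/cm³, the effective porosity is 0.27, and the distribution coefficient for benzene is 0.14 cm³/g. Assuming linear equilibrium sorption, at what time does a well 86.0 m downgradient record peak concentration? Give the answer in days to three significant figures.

Retardation factor R = 1 + ρ_b·K_d/n = 1 + 1.61 × 0.14/0.27 = 1.835.
Sorption retards both mechanisms: v_R = v/R = 0.1193 m/day, D_R = D/R = 0.09918 m²/day.
Peak time from v_R²t² + 2D_R t − x² = 0: t = (√(D_R² + v_R²x²) − D_R)/v_R².
√(D_R² + v_R²x²) = √(0.09918² + 0.1193² × 86.0²) = 10.26; v_R² = 0.01423.
t = (10.26 − 0.09918)/0.01423 = 714 days.

714 days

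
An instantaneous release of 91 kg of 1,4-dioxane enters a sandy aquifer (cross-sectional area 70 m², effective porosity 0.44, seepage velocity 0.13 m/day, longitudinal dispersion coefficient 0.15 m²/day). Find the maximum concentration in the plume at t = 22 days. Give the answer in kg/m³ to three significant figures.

The peak of an instantaneous 1D plume sits at x = vt; there the Gaussian factor is 1 and C_max = M/(n_e·A·√(4πDt)), where n_e·A is the pore area the mass is dissolved in.
√(4πDt) = √(4π × 0.15 × 22) = 6.440 m, so C_max = 91/(0.44 × 70 × 6.440) = 0.459 kg/m³.

0.459 kg/m³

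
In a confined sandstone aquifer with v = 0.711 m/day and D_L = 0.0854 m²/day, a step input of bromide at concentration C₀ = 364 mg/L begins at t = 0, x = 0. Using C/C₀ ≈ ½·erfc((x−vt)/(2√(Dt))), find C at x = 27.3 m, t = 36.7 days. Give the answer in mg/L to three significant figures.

For a continuous step input, C/C₀ ≈ ½·erfc((x−vt)/(2√(Dt))).
vt = 0.711 × 36.7 = 26.0937 m and 2√(Dt) = 2√(0.0854 × 36.7) = 3.541 m.
Argument (x−vt)/(2√(Dt)) = (27.3 − 26.0937)/3.541 = 0.3407; ½·erfc(0.3407) = 0.3150.
C = 364 × 0.3150 = 115 mg/L.

115 mg/L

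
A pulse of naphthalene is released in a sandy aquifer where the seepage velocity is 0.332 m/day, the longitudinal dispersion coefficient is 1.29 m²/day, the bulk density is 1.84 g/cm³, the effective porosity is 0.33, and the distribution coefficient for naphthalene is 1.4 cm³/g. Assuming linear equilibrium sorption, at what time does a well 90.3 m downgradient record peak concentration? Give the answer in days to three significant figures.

2290 days

Retardation factor R = 1 + ρ_b·K_d/n = 1 + 1.84 × 1.4/0.33 = 8.806.
Sorption retards both mechanisms: v_R = v/R = 0.03770 m/day, D_R = D/R = 0.1465 m²/day.
Peak time from v_R²t² + 2D_R t − x² = 0: t = (√(D_R² + v_R²x²) − D_R)/v_R².
√(D_R² + v_R²x²) = √(0.1465² + 0.03770² × 90.3²) = 3.407; v_R² = 0.001421.
t = (3.407 − 0.1465)/0.001421 = 2290 days.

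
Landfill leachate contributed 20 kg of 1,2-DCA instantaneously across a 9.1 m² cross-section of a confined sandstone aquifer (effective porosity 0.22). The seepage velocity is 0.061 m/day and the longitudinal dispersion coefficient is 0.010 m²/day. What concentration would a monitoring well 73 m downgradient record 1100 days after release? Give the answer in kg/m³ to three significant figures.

For an instantaneous plane source, C(x,t) = M/(n_e·A·√(4πDt)) · exp(−(x−vt)²/(4Dt)), with n_e·A the pore (flow) area.
Plume center vt = 0.061 × 1100 = 67.1 m, so the well at 73 m is 5.9 m downgradient of the peak.
√(4πDt) = 11.76 m, giving peak height M/(n_e·A·√(4πDt)) = 20/(0.22 × 9.1 × 11.76) = 0.8495 kg/m³.
(x−vt)²/(4Dt) = (5.9)²/(4 × 0.010 × 1100) = 0.7911; exp(−0.7911) = 0.4533.
C = 0.8495 × 0.4533 = 0.385 kg/m³.

0.385 kg/m³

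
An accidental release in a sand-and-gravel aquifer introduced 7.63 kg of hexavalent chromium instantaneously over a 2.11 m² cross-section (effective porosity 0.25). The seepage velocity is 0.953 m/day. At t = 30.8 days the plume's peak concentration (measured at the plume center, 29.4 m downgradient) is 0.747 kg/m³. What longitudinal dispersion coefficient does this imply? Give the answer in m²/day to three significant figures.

0.969 m²/day

At the plume center C_max = M/(n_e·A·√(4πDt)), so D = M²/(4πt·(n_e·A·C_max)²).
n_e·A·C_max = 0.25 × 2.11 × 0.747 = 0.3940 kg/m.
D = 7.63²/(4π × 30.8 × 0.3940²) = 0.969 m²/day.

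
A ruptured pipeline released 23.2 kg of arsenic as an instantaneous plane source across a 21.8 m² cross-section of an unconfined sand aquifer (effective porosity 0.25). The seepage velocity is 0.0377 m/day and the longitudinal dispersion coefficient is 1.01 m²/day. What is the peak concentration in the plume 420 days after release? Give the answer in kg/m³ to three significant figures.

0.0583 kg/m³

The peak of an instantaneous 1D plume sits at x = vt; there the Gaussian factor is 1 and C_max = M/(n_e·A·√(4πDt)), where n_e·A is the pore area the mass is dissolved in.
√(4πDt) = √(4π × 1.01 × 420) = 73.01 m, so C_max = 23.2/(0.25 × 21.8 × 73.01) = 0.0583 kg/m³.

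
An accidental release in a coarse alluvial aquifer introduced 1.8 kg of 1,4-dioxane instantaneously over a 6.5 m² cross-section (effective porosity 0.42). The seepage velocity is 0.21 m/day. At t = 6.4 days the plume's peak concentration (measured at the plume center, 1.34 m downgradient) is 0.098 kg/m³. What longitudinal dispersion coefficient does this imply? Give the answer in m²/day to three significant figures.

At the plume center C_max = M/(n_e·A·√(4πDt)), so D = M²/(4πt·(n_e·A·C_max)²).
n_e·A·C_max = 0.42 × 6.5 × 0.098 = 0.2675 kg/m.
D = 1.8²/(4π × 6.4 × 0.2675²) = 0.563 m²/day.

0.563 m²/day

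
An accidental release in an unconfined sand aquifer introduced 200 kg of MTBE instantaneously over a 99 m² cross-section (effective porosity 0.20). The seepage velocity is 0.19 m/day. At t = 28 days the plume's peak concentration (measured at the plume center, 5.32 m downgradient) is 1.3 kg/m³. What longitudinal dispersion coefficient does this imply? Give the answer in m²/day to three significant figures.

At the plume center C_max = M/(n_e·A·√(4πDt)), so D = M²/(4πt·(n_e·A·C_max)²).
n_e·A·C_max = 0.20 × 99 × 1.3 = 25.74 kg/m.
D = 200²/(4π × 28 × 25.74²) = 0.172 m²/day.

0.172 m²/day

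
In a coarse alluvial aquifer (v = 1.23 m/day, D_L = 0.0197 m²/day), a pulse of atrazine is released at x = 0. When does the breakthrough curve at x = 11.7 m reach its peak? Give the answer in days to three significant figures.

9.50 days

For the 1D instantaneous-source solution, setting ∂C/∂t = 0 at fixed x gives v²t² + 2Dt − x² = 0, so t = (√(D² + v²x²) − D)/v².
√(D² + v²x²) = √(0.0197² + 1.23² × 11.7²) = 14.39; v² = 1.5129.
t = (14.39 − 0.0197)/1.5129 = 9.50 days (vs. the pure-advection estimate x/v = 9.51 d).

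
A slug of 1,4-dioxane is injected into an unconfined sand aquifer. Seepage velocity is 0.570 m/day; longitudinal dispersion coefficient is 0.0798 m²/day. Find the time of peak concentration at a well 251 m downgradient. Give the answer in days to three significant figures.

For the 1D instantaneous-source solution, setting ∂C/∂t = 0 at fixed x gives v²t² + 2Dt − x² = 0, so t = (√(D² + v²x²) − D)/v².
√(D² + v²x²) = √(0.0798² + 0.570² × 251²) = 143.1; v² = 0.3249.
t = (143.1 − 0.0798)/0.3249 = 440 days (vs. the pure-advection estimate x/v = 440 d).

440 days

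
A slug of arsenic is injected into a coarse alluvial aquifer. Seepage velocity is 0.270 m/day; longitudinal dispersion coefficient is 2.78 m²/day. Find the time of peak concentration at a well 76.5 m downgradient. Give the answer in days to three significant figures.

248 days

For the 1D instantaneous-source solution, setting ∂C/∂t = 0 at fixed x gives v²t² + 2Dt − x² = 0, so t = (√(D² + v²x²) − D)/v².
√(D² + v²x²) = √(2.78² + 0.270² × 76.5²) = 20.84; v² = 0.0729.
t = (20.84 − 2.78)/0.0729 = 248 days (vs. the pure-advection estimate x/v = 283 d).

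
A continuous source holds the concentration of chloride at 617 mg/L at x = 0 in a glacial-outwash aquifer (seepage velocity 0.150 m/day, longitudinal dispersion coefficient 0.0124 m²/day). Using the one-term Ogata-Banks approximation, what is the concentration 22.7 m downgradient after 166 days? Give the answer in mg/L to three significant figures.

For a continuous step input, C/C₀ ≈ ½·erfc((x−vt)/(2√(Dt))).
vt = 0.150 × 166 = 24.9 m and 2√(Dt) = 2√(0.0124 × 166) = 2.869 m.
Argument (x−vt)/(2√(Dt)) = (22.7 − 24.9)/2.869 = -0.7668; ½·erfc(-0.7668) = 0.8609.
C = 617 × 0.8609 = 531 mg/L.

531 mg/L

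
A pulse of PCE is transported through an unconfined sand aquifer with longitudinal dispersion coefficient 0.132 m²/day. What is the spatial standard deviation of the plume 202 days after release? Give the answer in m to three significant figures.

Dispersive spreading gives a Gaussian with σ² = 2Dt; advection only shifts the center.
σ = √(2 × 0.132 × 202) = 7.30 m.

7.30 m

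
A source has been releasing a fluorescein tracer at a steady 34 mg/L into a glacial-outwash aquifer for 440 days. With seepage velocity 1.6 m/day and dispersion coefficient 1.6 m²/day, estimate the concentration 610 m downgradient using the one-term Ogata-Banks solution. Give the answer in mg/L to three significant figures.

For a continuous step input, C/C₀ ≈ ½·erfc((x−vt)/(2√(Dt))).
vt = 1.6 × 440 = 704 m and 2√(Dt) = 2√(1.6 × 440) = 53.07 m.
Argument (x−vt)/(2√(Dt)) = (610 − 704)/53.07 = -1.771; ½·erfc(-1.771) = 0.9939.
C = 34 × 0.9939 = 33.8 mg/L.

33.8 mg/L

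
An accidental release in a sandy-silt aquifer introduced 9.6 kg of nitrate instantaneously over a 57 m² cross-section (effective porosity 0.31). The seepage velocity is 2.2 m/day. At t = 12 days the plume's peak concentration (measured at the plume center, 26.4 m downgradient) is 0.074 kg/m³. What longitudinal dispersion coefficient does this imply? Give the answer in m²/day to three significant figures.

0.357 m²/day

At the plume center C_max = M/(n_e·A·√(4πDt)), so D = M²/(4πt·(n_e·A·C_max)²).
n_e·A·C_max = 0.31 × 57 × 0.074 = 1.308 kg/m.
D = 9.6²/(4π × 12 × 1.308²) = 0.357 m²/day.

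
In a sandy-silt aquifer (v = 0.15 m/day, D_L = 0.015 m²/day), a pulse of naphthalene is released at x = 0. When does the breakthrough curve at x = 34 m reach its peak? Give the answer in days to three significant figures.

226 days

For the 1D instantaneous-source solution, setting ∂C/∂t = 0 at fixed x gives v²t² + 2Dt − x² = 0, so t = (√(D² + v²x²) − D)/v².
√(D² + v²x²) = √(0.015² + 0.15² × 34²) = 5.100; v² = 0.0225.
t = (5.100 − 0.015)/0.0225 = 226 days (vs. the pure-advection estimate x/v = 227 d).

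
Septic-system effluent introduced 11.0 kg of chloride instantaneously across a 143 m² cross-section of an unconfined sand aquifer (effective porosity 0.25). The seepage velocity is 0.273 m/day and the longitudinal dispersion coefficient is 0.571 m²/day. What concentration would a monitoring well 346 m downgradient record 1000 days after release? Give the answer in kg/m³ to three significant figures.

0.000352 kg/m³

For an instantaneous plane source, C(x,t) = M/(n_e·A·√(4πDt)) · exp(−(x−vt)²/(4Dt)), with n_e·A the pore (flow) area.
Plume center vt = 0.273 × 1000 = 273 m, so the well at 346 m is 73 m downgradient of the peak.
√(4πDt) = 84.71 m, giving peak height M/(n_e·A·√(4πDt)) = 11.0/(0.25 × 143 × 84.71) = 0.003632 kg/m³.
(x−vt)²/(4Dt) = (73)²/(4 × 0.571 × 1000) = 2.333; exp(−2.333) = 0.09700.
C = 0.003632 × 0.09700 = 0.000352 kg/m³.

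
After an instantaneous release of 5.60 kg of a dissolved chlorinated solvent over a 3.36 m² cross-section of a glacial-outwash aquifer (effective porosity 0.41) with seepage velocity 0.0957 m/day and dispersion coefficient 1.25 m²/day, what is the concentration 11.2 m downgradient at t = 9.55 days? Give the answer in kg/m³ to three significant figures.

0.0362 kg/m³

For an instantaneous plane source, C(x,t) = M/(n_e·A·√(4πDt)) · exp(−(x−vt)²/(4Dt)), with n_e·A the pore (flow) area.
Plume center vt = 0.0957 × 9.55 = 0.913935 m, so the well at 11.2 m is 10.286065 m downgradient of the peak.
√(4πDt) = 12.25 m, giving peak height M/(n_e·A·√(4πDt)) = 5.60/(0.41 × 3.36 × 12.25) = 0.3318 kg/m³.
(x−vt)²/(4Dt) = (10.286065)²/(4 × 1.25 × 9.55) = 2.216; exp(−2.216) = 0.1090.
C = 0.3318 × 0.1090 = 0.0362 kg/m³.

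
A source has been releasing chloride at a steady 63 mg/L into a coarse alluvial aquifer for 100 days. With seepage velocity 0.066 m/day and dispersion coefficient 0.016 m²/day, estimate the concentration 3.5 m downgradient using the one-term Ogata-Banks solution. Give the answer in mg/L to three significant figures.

60.4 mg/L

For a continuous step input, C/C₀ ≈ ½·erfc((x−vt)/(2√(Dt))).
vt = 0.066 × 100 = 6.6 m and 2√(Dt) = 2√(0.016 × 100) = 2.530 m.
Argument (x−vt)/(2√(Dt)) = (3.5 − 6.6)/2.530 = -1.225; ½·erfc(-1.225) = 0.9584.
C = 63 × 0.9584 = 60.4 mg/L.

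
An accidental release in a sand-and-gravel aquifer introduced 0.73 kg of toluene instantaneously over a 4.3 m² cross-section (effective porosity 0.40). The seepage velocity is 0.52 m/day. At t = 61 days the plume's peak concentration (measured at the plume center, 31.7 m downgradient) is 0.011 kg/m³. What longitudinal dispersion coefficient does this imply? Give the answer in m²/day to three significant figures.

At the plume center C_max = M/(n_e·A·√(4πDt)), so D = M²/(4πt·(n_e·A·C_max)²).
n_e·A·C_max = 0.40 × 4.3 × 0.011 = 0.01892 kg/m.
D = 0.73²/(4π × 61 × 0.01892²) = 1.94 m²/day.

1.94 m²/day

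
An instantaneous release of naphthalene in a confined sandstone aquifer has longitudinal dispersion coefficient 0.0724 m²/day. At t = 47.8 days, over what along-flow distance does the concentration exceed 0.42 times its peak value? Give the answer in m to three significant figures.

6.93 m

The plume is Gaussian with σ = √(2Dt) = √(2 × 0.0724 × 47.8) = 2.631 m.
C/C_peak = exp(−Δx²/(2σ²)) = 0.42 ⇒ Δx = σ·√(−2 ln 0.42) = 2.631 × 1.317 = 3.465 m.
Width = 2Δx = 6.93 m.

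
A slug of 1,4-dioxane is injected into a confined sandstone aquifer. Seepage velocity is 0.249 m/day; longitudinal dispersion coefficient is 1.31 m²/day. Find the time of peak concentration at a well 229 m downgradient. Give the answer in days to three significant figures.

For the 1D instantaneous-source solution, setting ∂C/∂t = 0 at fixed x gives v²t² + 2Dt − x² = 0, so t = (√(D² + v²x²) − D)/v².
√(D² + v²x²) = √(1.31² + 0.249² × 229²) = 57.04; v² = 0.062001.
t = (57.04 − 1.31)/0.062001 = 899 days (vs. the pure-advection estimate x/v = 920 d).

899 days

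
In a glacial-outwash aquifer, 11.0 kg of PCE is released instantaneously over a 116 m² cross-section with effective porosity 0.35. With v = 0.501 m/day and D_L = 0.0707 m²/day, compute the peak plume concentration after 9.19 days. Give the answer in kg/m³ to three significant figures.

0.0948 kg/m³

The peak of an instantaneous 1D plume sits at x = vt; there the Gaussian factor is 1 and C_max = M/(n_e·A·√(4πDt)), where n_e·A is the pore area the mass is dissolved in.
√(4πDt) = √(4π × 0.0707 × 9.19) = 2.857 m, so C_max = 11.0/(0.35 × 116 × 2.857) = 0.0948 kg/m³.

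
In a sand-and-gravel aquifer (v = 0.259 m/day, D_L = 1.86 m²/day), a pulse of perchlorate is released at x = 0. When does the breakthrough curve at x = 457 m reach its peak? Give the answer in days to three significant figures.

1740 days

For the 1D instantaneous-source solution, setting ∂C/∂t = 0 at fixed x gives v²t² + 2Dt − x² = 0, so t = (√(D² + v²x²) − D)/v².
√(D² + v²x²) = √(1.86² + 0.259² × 457²) = 118.4; v² = 0.067081.
t = (118.4 − 1.86)/0.067081 = 1740 days (vs. the pure-advection estimate x/v = 1760 d).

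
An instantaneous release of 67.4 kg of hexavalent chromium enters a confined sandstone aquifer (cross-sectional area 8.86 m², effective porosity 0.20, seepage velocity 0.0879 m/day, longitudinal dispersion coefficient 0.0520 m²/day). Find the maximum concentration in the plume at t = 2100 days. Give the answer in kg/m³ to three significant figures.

1.03 kg/m³

The peak of an instantaneous 1D plume sits at x = vt; there the Gaussian factor is 1 and C_max = M/(n_e·A·√(4πDt)), where n_e·A is the pore area the mass is dissolved in.
√(4πDt) = √(4π × 0.0520 × 2100) = 37.04 m, so C_max = 67.4/(0.20 × 8.86 × 37.04) = 1.03 kg/m³.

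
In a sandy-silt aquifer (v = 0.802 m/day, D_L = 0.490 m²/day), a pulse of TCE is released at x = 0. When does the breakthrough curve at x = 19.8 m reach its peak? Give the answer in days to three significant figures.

23.9 days

For the 1D instantaneous-source solution, setting ∂C/∂t = 0 at fixed x gives v²t² + 2Dt − x² = 0, so t = (√(D² + v²x²) − D)/v².
√(D² + v²x²) = √(0.490² + 0.802² × 19.8²) = 15.89; v² = 0.643204.
t = (15.89 − 0.490)/0.643204 = 23.9 days (vs. the pure-advection estimate x/v = 24.7 d).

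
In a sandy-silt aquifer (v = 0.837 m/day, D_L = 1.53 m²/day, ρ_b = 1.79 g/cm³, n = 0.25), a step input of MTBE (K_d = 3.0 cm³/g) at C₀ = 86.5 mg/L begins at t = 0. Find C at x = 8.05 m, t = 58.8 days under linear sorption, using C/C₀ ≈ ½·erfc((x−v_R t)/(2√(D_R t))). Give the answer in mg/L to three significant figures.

Retardation factor R = 1 + ρ_b·K_d/n = 1 + 1.79 × 3.0/0.25 = 22.48.
Sorption retards both mechanisms: v_R = v/R = 0.03723 m/day, D_R = D/R = 0.06806 m²/day.
v_R·t = 0.03723 × 58.8 = 2.189124 m; 2√(D_R t) = 4.001 m; argument = (8.05 − 2.189124)/4.001 = 1.465.
C = C₀ × ½·erfc(1.465) = 86.5 × 0.01914 = 1.66 mg/L.

1.66 mg/L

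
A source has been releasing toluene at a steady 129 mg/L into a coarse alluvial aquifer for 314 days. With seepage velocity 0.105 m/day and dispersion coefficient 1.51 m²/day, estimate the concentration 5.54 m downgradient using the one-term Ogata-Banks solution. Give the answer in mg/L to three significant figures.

105 mg/L

For a continuous step input, C/C₀ ≈ ½·erfc((x−vt)/(2√(Dt))).
vt = 0.105 × 314 = 32.97 m and 2√(Dt) = 2√(1.51 × 314) = 43.55 m.
Argument (x−vt)/(2√(Dt)) = (5.54 − 32.97)/43.55 = -0.6299; ½·erfc(-0.6299) = 0.8135.
C = 129 × 0.8135 = 105 mg/L.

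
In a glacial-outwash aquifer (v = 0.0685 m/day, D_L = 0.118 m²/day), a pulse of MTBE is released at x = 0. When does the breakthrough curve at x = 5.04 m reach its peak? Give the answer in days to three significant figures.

For the 1D instantaneous-source solution, setting ∂C/∂t = 0 at fixed x gives v²t² + 2Dt − x² = 0, so t = (√(D² + v²x²) − D)/v².
√(D² + v²x²) = √(0.118² + 0.0685² × 5.04²) = 0.3648; v² = 0.00469225.
t = (0.3648 − 0.118)/0.00469225 = 52.6 days (vs. the pure-advection estimate x/v = 73.6 d).

52.6 days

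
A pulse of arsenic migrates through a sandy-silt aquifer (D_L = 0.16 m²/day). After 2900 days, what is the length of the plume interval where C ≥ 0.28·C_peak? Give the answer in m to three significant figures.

The plume is Gaussian with σ = √(2Dt) = √(2 × 0.16 × 2900) = 30.46 m.
C/C_peak = exp(−Δx²/(2σ²)) = 0.28 ⇒ Δx = σ·√(−2 ln 0.28) = 30.46 × 1.596 = 48.61 m.
Width = 2Δx = 97.2 m.

97.2 m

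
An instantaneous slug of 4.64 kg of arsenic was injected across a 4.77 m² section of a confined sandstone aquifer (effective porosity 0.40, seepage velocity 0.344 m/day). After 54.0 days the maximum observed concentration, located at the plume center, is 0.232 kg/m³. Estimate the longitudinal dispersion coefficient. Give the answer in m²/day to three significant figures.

0.162 m²/day

At the plume center C_max = M/(n_e·A·√(4πDt)), so D = M²/(4πt·(n_e·A·C_max)²).
n_e·A·C_max = 0.40 × 4.77 × 0.232 = 0.4427 kg/m.
D = 4.64²/(4π × 54.0 × 0.4427²) = 0.162 m²/day.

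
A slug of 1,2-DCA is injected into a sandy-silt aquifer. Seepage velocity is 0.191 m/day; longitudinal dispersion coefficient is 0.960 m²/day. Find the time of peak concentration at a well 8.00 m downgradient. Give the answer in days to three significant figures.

For the 1D instantaneous-source solution, setting ∂C/∂t = 0 at fixed x gives v²t² + 2Dt − x² = 0, so t = (√(D² + v²x²) − D)/v².
√(D² + v²x²) = √(0.960² + 0.191² × 8.00²) = 1.805; v² = 0.036481.
t = (1.805 − 0.960)/0.036481 = 23.2 days (vs. the pure-advection estimate x/v = 41.9 d).

23.2 days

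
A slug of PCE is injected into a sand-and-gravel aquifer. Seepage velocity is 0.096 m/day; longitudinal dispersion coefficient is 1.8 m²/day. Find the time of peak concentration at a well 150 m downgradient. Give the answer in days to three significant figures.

For the 1D instantaneous-source solution, setting ∂C/∂t = 0 at fixed x gives v²t² + 2Dt − x² = 0, so t = (√(D² + v²x²) − D)/v².
√(D² + v²x²) = √(1.8² + 0.096² × 150²) = 14.51; v² = 0.009216.
t = (14.51 − 1.8)/0.009216 = 1380 days (vs. the pure-advection estimate x/v = 1560 d).

1380 days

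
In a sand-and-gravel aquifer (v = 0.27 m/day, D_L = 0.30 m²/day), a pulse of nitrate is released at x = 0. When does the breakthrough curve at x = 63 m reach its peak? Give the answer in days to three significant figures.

229 days

For the 1D instantaneous-source solution, setting ∂C/∂t = 0 at fixed x gives v²t² + 2Dt − x² = 0, so t = (√(D² + v²x²) − D)/v².
√(D² + v²x²) = √(0.30² + 0.27² × 63²) = 17.01; v² = 0.0729.
t = (17.01 − 0.30)/0.0729 = 229 days (vs. the pure-advection estimate x/v = 233 d).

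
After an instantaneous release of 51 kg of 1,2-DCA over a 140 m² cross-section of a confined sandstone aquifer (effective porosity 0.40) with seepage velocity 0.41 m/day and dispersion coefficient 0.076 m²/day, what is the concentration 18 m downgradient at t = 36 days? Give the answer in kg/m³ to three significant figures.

For an instantaneous plane source, C(x,t) = M/(n_e·A·√(4πDt)) · exp(−(x−vt)²/(4Dt)), with n_e·A the pore (flow) area.
Plume center vt = 0.41 × 36 = 14.76 m, so the well at 18 m is 3.24 m downgradient of the peak.
√(4πDt) = 5.864 m, giving peak height M/(n_e·A·√(4πDt)) = 51/(0.40 × 140 × 5.864) = 0.1553 kg/m³.
(x−vt)²/(4Dt) = (3.24)²/(4 × 0.076 × 36) = 0.9592; exp(−0.9592) = 0.3832.
C = 0.1553 × 0.3832 = 0.0595 kg/m³.

0.0595 kg/m³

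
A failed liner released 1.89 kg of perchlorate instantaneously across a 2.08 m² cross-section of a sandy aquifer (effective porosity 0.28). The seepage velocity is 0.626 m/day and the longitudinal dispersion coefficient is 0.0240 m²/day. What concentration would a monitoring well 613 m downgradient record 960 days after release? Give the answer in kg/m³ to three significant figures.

For an instantaneous plane source, C(x,t) = M/(n_e·A·√(4πDt)) · exp(−(x−vt)²/(4Dt)), with n_e·A the pore (flow) area.
Plume center vt = 0.626 × 960 = 600.96 m, so the well at 613 m is 12.04 m downgradient of the peak.
√(4πDt) = 17.02 m, giving peak height M/(n_e·A·√(4πDt)) = 1.89/(0.28 × 2.08 × 17.02) = 0.1907 kg/m³.
(x−vt)²/(4Dt) = (12.04)²/(4 × 0.0240 × 960) = 1.573; exp(−1.573) = 0.2074.
C = 0.1907 × 0.2074 = 0.0396 kg/m³.

0.0396 kg/m³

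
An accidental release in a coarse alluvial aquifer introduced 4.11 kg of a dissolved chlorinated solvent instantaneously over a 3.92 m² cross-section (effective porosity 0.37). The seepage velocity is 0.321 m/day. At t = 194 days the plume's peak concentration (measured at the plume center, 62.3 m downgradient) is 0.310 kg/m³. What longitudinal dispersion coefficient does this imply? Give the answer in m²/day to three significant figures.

0.0343 m²/day

At the plume center C_max = M/(n_e·A·√(4πDt)), so D = M²/(4πt·(n_e·A·C_max)²).
n_e·A·C_max = 0.37 × 3.92 × 0.310 = 0.4496 kg/m.
D = 4.11²/(4π × 194 × 0.4496²) = 0.0343 m²/day.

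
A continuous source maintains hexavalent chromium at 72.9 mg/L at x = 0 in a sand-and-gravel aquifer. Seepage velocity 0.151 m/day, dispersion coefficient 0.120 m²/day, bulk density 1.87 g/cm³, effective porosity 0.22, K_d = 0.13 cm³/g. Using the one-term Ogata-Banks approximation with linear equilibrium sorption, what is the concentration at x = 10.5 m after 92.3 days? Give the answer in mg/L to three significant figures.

8.45 mg/L

Retardation factor R = 1 + ρ_b·K_d/n = 1 + 1.87 × 0.13/0.22 = 2.105.
Sorption retards both mechanisms: v_R = v/R = 0.07173 m/day, D_R = D/R = 0.05701 m²/day.
v_R·t = 0.07173 × 92.3 = 6.620679 m; 2√(D_R t) = 4.588 m; argument = (10.5 − 6.620679)/4.588 = 0.8455.
C = C₀ × ½·erfc(0.8455) = 72.9 × 0.1159 = 8.45 mg/L.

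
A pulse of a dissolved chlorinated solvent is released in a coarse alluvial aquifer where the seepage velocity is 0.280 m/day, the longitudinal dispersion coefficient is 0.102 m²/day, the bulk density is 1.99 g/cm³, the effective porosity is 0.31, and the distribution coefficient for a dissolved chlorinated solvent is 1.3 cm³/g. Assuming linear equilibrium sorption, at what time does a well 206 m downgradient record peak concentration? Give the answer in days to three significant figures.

Retardation factor R = 1 + ρ_b·K_d/n = 1 + 1.99 × 1.3/0.31 = 9.345.
Sorption retards both mechanisms: v_R = v/R = 0.02996 m/day, D_R = D/R = 0.01091 m²/day.
Peak time from v_R²t² + 2D_R t − x² = 0: t = (√(D_R² + v_R²x²) − D_R)/v_R².
√(D_R² + v_R²x²) = √(0.01091² + 0.02996² × 206²) = 6.172; v_R² = 0.0008976.
t = (6.172 − 0.01091)/0.0008976 = 6860 days.

6860 days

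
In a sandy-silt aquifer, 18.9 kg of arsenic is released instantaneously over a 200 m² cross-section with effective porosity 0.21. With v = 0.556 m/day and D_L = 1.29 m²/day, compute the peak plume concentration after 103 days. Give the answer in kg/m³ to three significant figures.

The peak of an instantaneous 1D plume sits at x = vt; there the Gaussian factor is 1 and C_max = M/(n_e·A·√(4πDt)), where n_e·A is the pore area the mass is dissolved in.
√(4πDt) = √(4π × 1.29 × 103) = 40.86 m, so C_max = 18.9/(0.21 × 200 × 40.86) = 0.0110 kg/m³.

0.0110 kg/m³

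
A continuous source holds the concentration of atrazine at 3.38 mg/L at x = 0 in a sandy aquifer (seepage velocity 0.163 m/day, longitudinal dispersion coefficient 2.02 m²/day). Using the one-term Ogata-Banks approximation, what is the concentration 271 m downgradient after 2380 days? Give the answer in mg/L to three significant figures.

2.99 mg/L

For a continuous step input, C/C₀ ≈ ½·erfc((x−vt)/(2√(Dt))).
vt = 0.163 × 2380 = 387.94 m and 2√(Dt) = 2√(2.02 × 2380) = 138.7 m.
Argument (x−vt)/(2√(Dt)) = (271 − 387.94)/138.7 = -0.8431; ½·erfc(-0.8431) = 0.8834.
C = 3.38 × 0.8834 = 2.99 mg/L.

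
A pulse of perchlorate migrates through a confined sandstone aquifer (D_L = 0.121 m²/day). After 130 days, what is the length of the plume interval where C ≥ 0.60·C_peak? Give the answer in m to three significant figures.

11.3 m

The plume is Gaussian with σ = √(2Dt) = √(2 × 0.121 × 130) = 5.609 m.
C/C_peak = exp(−Δx²/(2σ²)) = 0.60 ⇒ Δx = σ·√(−2 ln 0.60) = 5.609 × 1.011 = 5.671 m.
Width = 2Δx = 11.3 m.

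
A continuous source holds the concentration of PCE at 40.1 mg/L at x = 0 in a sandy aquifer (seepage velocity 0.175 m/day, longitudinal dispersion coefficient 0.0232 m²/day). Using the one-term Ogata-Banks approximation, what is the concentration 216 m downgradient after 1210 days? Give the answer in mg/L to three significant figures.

For a continuous step input, C/C₀ ≈ ½·erfc((x−vt)/(2√(Dt))).
vt = 0.175 × 1210 = 211.75 m and 2√(Dt) = 2√(0.0232 × 1210) = 10.60 m.
Argument (x−vt)/(2√(Dt)) = (216 − 211.75)/10.60 = 0.4009; ½·erfc(0.4009) = 0.2854.
C = 40.1 × 0.2854 = 11.4 mg/L.

11.4 mg/L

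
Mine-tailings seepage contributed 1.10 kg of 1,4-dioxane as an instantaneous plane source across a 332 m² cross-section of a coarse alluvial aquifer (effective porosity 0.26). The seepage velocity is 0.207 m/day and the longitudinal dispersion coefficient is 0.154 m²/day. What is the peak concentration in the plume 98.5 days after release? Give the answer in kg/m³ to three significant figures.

The peak of an instantaneous 1D plume sits at x = vt; there the Gaussian factor is 1 and C_max = M/(n_e·A·√(4πDt)), where n_e·A is the pore area the mass is dissolved in.
√(4πDt) = √(4π × 0.154 × 98.5) = 13.81 m, so C_max = 1.10/(0.26 × 332 × 13.81) = 0.000923 kg/m³.

0.000923 kg/m³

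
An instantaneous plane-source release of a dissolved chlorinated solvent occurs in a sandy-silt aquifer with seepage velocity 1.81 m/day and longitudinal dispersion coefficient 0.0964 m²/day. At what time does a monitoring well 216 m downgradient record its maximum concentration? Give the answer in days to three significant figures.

119 days

For the 1D instantaneous-source solution, setting ∂C/∂t = 0 at fixed x gives v²t² + 2Dt − x² = 0, so t = (√(D² + v²x²) − D)/v².
√(D² + v²x²) = √(0.0964² + 1.81² × 216²) = 391.0; v² = 3.2761.
t = (391.0 − 0.0964)/3.2761 = 119 days (vs. the pure-advection estimate x/v = 119 d).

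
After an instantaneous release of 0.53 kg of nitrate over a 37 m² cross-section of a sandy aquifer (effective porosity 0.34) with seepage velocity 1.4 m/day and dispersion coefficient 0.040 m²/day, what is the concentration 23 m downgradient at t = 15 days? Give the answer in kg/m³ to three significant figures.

0.00290 kg/m³

For an instantaneous plane source, C(x,t) = M/(n_e·A·√(4πDt)) · exp(−(x−vt)²/(4Dt)), with n_e·A the pore (flow) area.
Plume center vt = 1.4 × 15 = 21 m, so the well at 23 m is 2 m downgradient of the peak.
√(4πDt) = 2.746 m, giving peak height M/(n_e·A·√(4πDt)) = 0.53/(0.34 × 37 × 2.746) = 0.01534 kg/m³.
(x−vt)²/(4Dt) = (2)²/(4 × 0.040 × 15) = 1.667; exp(−1.667) = 0.1888.
C = 0.01534 × 0.1888 = 0.00290 kg/m³.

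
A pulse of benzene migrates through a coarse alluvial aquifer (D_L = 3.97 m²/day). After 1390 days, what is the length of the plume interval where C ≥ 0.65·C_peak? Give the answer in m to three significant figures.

195 m

The plume is Gaussian with σ = √(2Dt) = √(2 × 3.97 × 1390) = 105.1 m.
C/C_peak = exp(−Δx²/(2σ²)) = 0.65 ⇒ Δx = σ·√(−2 ln 0.65) = 105.1 × 0.9282 = 97.55 m.
Width = 2Δx = 195 m.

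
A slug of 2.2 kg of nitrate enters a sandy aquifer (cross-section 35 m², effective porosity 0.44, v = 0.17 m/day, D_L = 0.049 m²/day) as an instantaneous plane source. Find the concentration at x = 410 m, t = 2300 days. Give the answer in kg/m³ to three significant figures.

For an instantaneous plane source, C(x,t) = M/(n_e·A·√(4πDt)) · exp(−(x−vt)²/(4Dt)), with n_e·A the pore (flow) area.
Plume center vt = 0.17 × 2300 = 391 m, so the well at 410 m is 19 m downgradient of the peak.
√(4πDt) = 37.63 m, giving peak height M/(n_e·A·√(4πDt)) = 2.2/(0.44 × 35 × 37.63) = 0.003796 kg/m³.
(x−vt)²/(4Dt) = (19)²/(4 × 0.049 × 2300) = 0.8008; exp(−0.8008) = 0.4490.
C = 0.003796 × 0.4490 = 0.00170 kg/m³.

0.00170 kg/m³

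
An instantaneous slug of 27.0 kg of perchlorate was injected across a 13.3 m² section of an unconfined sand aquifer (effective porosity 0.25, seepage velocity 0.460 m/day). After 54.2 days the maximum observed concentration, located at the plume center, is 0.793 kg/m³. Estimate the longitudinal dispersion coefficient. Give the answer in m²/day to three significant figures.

At the plume center C_max = M/(n_e·A·√(4πDt)), so D = M²/(4πt·(n_e·A·C_max)²).
n_e·A·C_max = 0.25 × 13.3 × 0.793 = 2.637 kg/m.
D = 27.0²/(4π × 54.2 × 2.637²) = 0.154 m²/day.

0.154 m²/day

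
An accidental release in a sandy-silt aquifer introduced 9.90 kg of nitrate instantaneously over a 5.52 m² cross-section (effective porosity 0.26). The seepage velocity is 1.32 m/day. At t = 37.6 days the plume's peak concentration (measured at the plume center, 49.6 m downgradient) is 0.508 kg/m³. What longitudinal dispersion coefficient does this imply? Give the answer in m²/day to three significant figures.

At the plume center C_max = M/(n_e·A·√(4πDt)), so D = M²/(4πt·(n_e·A·C_max)²).
n_e·A·C_max = 0.26 × 5.52 × 0.508 = 0.7291 kg/m.
D = 9.90²/(4π × 37.6 × 0.7291²) = 0.390 m²/day.

0.390 m²/day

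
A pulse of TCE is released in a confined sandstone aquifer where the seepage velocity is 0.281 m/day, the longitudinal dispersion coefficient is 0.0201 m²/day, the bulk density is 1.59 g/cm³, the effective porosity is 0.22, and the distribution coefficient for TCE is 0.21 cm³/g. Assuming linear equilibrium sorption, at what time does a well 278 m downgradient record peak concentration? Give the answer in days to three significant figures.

Retardation factor R = 1 + ρ_b·K_d/n = 1 + 1.59 × 0.21/0.22 = 2.518.
Sorption retards both mechanisms: v_R = v/R = 0.1116 m/day, D_R = D/R = 0.007983 m²/day.
Peak time from v_R²t² + 2D_R t − x² = 0: t = (√(D_R² + v_R²x²) − D_R)/v_R².
√(D_R² + v_R²x²) = √(0.007983² + 0.1116² × 278²) = 31.02; v_R² = 0.01245.
t = (31.02 − 0.007983)/0.01245 = 2490 days.

2490 days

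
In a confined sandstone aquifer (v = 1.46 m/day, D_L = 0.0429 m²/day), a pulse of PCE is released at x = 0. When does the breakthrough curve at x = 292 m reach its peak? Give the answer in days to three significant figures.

For the 1D instantaneous-source solution, setting ∂C/∂t = 0 at fixed x gives v²t² + 2Dt − x² = 0, so t = (√(D² + v²x²) − D)/v².
√(D² + v²x²) = √(0.0429² + 1.46² × 292²) = 426.3; v² = 2.1316.
t = (426.3 − 0.0429)/2.1316 = 200 days (vs. the pure-advection estimate x/v = 200 d).

200 days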